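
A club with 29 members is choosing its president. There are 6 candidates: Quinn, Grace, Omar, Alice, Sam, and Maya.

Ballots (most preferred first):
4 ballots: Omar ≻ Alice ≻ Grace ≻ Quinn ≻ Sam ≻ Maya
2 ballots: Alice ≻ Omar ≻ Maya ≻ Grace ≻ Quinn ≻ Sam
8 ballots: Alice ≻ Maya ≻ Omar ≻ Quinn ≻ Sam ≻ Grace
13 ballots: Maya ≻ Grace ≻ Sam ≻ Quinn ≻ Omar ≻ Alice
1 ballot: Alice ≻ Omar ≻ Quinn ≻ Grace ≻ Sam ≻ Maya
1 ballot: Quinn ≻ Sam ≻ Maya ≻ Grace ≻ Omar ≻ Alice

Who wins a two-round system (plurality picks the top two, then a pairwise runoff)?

Alice

Round 1 first-place votes: Quinn 1, Grace 0, Omar 4, Alice 11, Sam 0, Maya 13. Maya and Alice advance.
Runoff: Maya is ranked above Alice on 14 ballots, Alice above Maya on 15.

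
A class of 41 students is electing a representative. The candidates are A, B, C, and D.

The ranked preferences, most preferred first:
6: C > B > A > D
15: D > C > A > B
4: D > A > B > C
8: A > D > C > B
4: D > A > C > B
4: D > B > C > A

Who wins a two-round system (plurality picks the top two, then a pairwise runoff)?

Round 1 first-place votes: A 8, B 0, C 6, D 27. D and A advance.
Runoff: D is ranked above A on 27 ballots, A above D on 14.

D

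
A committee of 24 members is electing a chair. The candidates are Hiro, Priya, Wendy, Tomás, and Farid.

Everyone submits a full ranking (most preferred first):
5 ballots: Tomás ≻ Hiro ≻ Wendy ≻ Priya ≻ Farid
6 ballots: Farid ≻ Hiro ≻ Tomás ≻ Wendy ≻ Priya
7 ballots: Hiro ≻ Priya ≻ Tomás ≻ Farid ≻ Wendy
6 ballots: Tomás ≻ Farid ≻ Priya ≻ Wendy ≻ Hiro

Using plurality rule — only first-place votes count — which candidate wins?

Tomás

First-place votes: Hiro 7, Priya 0, Wendy 0, Tomás 11, Farid 6.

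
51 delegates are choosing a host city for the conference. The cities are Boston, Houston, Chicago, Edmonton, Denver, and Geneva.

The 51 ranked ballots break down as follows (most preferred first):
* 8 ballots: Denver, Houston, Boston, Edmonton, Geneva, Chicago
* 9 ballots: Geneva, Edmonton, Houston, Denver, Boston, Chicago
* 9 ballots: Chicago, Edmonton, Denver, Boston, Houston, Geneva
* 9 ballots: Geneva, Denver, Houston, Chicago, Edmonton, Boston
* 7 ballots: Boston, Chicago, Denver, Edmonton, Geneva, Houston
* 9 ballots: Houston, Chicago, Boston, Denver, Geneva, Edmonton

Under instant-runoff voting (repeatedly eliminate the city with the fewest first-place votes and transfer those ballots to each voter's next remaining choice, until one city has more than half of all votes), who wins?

Round 1: Boston 7, Houston 9, Chicago 9, Edmonton 0, Denver 8, Geneva 18. Edmonton eliminated.
Round 2: Boston 7, Houston 9, Chicago 9, Denver 8, Geneva 18. Boston eliminated.
Round 3: Houston 9, Chicago 16, Denver 8, Geneva 18. Denver eliminated.
Round 4: Houston 17, Chicago 16, Geneva 18. Chicago eliminated.
Round 5: Houston 26, Geneva 25. Houston has a majority (≥26).

Houston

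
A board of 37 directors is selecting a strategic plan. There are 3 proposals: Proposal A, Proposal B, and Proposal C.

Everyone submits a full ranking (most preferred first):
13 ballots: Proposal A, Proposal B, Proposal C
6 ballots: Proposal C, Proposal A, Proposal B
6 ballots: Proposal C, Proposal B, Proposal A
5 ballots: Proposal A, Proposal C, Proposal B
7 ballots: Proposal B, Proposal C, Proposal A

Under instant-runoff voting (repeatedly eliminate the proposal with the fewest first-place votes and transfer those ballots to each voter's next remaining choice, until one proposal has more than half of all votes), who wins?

Round 1: Proposal A 18, Proposal B 7, Proposal C 12. Proposal B eliminated.
Round 2: Proposal A 18, Proposal C 19. Proposal C has a majority (≥19).

Proposal C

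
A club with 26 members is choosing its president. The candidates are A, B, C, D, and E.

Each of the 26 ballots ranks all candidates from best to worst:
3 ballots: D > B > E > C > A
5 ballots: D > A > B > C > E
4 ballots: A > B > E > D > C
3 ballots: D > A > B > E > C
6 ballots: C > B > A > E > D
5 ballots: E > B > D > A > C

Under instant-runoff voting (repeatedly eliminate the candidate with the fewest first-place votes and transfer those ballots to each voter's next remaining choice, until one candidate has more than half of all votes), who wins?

Round 1: A 4, B 0, C 6, D 11, E 5. B eliminated.
Round 2: A 4, C 6, D 11, E 5. A eliminated.
Round 3: C 6, D 11, E 9. C eliminated.
Round 4: D 11, E 15. E has a majority (≥14).

E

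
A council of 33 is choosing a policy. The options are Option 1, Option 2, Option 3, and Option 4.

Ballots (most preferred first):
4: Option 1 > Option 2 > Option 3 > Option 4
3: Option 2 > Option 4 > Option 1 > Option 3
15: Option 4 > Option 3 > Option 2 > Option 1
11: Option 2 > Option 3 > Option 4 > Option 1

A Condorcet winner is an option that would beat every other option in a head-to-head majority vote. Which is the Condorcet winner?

Option 2 vs Option 1: 29–4
Option 2 vs Option 3: 18–15
Option 2 vs Option 4: 18–15
Option 2 beats every other option.

Option 2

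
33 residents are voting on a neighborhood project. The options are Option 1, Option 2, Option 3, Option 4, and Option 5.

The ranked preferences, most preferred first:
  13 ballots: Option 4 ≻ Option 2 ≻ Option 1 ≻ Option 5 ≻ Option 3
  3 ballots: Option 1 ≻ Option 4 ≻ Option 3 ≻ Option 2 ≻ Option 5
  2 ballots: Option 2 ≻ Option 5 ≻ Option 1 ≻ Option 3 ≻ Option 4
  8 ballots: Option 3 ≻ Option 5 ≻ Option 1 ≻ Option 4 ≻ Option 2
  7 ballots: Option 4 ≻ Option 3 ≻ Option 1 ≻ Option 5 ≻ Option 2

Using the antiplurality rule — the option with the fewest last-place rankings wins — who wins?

Option 1

Last-place votes: Option 1 0, Option 2 15, Option 3 13, Option 4 2, Option 5 3.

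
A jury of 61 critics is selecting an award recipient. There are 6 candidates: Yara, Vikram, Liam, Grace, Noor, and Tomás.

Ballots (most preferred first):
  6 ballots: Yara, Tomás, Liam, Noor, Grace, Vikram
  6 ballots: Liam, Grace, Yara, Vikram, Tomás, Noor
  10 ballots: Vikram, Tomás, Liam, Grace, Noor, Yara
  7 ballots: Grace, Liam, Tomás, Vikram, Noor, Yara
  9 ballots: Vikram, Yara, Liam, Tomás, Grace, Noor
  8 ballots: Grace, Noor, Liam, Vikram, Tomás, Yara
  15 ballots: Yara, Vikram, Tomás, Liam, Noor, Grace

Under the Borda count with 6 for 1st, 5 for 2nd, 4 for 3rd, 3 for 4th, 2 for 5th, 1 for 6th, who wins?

Vikram

Yara: 6×6 + 6×4 + 10×1 + 7×1 + 9×5 + 8×1 + 15×6 = 220
Vikram: 6×1 + 6×3 + 10×6 + 7×3 + 9×6 + 8×3 + 15×5 = 258
Liam: 6×4 + 6×6 + 10×4 + 7×5 + 9×4 + 8×4 + 15×3 = 248
Grace: 6×2 + 6×5 + 10×3 + 7×6 + 9×2 + 8×6 + 15×1 = 195
Noor: 6×3 + 6×1 + 10×2 + 7×2 + 9×1 + 8×5 + 15×2 = 137
Tomás: 6×5 + 6×2 + 10×5 + 7×4 + 9×3 + 8×2 + 15×4 = 223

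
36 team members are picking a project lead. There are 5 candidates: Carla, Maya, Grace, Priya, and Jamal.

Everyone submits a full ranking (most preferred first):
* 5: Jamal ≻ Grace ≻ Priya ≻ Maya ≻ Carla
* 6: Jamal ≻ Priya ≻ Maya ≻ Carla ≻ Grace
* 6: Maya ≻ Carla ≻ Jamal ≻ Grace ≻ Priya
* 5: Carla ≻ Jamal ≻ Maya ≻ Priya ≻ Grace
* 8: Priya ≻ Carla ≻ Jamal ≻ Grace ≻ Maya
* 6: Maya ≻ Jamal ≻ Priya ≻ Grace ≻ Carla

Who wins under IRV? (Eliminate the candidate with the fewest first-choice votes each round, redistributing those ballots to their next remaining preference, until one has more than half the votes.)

Jamal

Round 1: Carla 5, Maya 12, Grace 0, Priya 8, Jamal 11. Grace eliminated.
Round 2: Carla 5, Maya 12, Priya 8, Jamal 11. Carla eliminated.
Round 3: Maya 12, Priya 8, Jamal 16. Priya eliminated.
Round 4: Maya 12, Jamal 24. Jamal has a majority (≥19).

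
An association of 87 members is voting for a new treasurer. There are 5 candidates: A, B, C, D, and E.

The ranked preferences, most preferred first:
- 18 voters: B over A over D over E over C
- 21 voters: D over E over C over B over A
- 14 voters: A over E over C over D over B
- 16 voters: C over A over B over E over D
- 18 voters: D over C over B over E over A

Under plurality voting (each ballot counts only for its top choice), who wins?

First-place votes: A 14, B 18, C 16, D 39, E 0.

D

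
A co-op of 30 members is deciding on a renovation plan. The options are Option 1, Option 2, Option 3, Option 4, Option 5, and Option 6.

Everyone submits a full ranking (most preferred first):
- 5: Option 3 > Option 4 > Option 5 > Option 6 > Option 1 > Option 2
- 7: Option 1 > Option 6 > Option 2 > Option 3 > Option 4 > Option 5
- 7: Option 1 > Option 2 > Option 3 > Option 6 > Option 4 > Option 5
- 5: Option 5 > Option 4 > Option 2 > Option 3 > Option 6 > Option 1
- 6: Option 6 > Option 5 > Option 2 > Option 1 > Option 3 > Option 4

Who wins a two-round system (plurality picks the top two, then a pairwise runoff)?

Option 6

Round 1 first-place votes: Option 1 14, Option 2 0, Option 3 5, Option 4 0, Option 5 5, Option 6 6. Option 1 and Option 6 advance.
Runoff: Option 1 is ranked above Option 6 on 14 ballots, Option 6 above Option 1 on 16.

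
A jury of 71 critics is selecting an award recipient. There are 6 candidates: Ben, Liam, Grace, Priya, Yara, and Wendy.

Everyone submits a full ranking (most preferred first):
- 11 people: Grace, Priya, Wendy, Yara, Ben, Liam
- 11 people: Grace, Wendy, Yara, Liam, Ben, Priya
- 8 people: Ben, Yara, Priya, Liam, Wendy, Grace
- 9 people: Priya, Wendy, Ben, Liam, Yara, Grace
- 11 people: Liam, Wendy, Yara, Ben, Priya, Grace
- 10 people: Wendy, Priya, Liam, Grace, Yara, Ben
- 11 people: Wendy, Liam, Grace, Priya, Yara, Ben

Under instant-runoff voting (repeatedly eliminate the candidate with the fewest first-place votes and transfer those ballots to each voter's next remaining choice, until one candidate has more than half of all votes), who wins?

Round 1: Ben 8, Liam 11, Grace 22, Priya 9, Yara 0, Wendy 21. Yara eliminated.
Round 2: Ben 8, Liam 11, Grace 22, Priya 9, Wendy 21. Ben eliminated.
Round 3: Liam 11, Grace 22, Priya 17, Wendy 21. Liam eliminated.
Round 4: Grace 22, Priya 17, Wendy 32. Priya eliminated.
Round 5: Grace 22, Wendy 49. Wendy has a majority (≥36).

Wendy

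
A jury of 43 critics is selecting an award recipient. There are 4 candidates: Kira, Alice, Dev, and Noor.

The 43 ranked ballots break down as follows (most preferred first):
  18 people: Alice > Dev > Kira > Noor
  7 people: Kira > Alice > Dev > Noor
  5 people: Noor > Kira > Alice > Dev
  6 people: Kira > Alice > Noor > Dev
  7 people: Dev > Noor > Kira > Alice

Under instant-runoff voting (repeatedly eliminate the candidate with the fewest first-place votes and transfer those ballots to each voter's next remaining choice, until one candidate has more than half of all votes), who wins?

Kira

Round 1: Kira 13, Alice 18, Dev 7, Noor 5. Noor eliminated.
Round 2: Kira 18, Alice 18, Dev 7. Dev eliminated.
Round 3: Kira 25, Alice 18. Kira has a majority (≥22).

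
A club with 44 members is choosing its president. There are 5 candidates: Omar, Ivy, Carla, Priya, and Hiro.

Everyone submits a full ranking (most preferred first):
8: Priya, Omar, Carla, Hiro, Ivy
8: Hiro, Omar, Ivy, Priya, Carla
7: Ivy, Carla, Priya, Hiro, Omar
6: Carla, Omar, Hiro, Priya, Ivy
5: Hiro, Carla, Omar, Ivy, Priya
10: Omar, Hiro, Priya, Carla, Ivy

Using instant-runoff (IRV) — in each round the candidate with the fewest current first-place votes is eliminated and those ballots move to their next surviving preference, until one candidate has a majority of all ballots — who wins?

Omar

Round 1: Omar 10, Ivy 7, Carla 6, Priya 8, Hiro 13. Carla eliminated.
Round 2: Omar 16, Ivy 7, Priya 8, Hiro 13. Ivy eliminated.
Round 3: Omar 16, Priya 15, Hiro 13. Hiro eliminated.
Round 4: Omar 29, Priya 15. Omar has a majority (≥23).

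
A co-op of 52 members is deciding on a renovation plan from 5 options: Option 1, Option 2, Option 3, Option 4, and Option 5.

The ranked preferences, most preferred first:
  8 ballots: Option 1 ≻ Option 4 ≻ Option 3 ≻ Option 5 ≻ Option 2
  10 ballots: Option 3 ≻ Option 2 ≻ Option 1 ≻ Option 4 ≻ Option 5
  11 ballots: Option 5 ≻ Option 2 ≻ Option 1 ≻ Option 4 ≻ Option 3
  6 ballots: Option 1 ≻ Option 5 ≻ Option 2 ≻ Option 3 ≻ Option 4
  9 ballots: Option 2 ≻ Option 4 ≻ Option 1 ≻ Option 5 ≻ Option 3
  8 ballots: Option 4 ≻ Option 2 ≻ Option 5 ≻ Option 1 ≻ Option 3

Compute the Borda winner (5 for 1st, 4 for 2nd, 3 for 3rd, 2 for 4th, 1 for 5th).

Option 1: 8×5 + 10×3 + 11×3 + 6×5 + 9×3 + 8×2 = 176
Option 2: 8×1 + 10×4 + 11×4 + 6×3 + 9×5 + 8×4 = 187
Option 3: 8×3 + 10×5 + 11×1 + 6×2 + 9×1 + 8×1 = 114
Option 4: 8×4 + 10×2 + 11×2 + 6×1 + 9×4 + 8×5 = 156
Option 5: 8×2 + 10×1 + 11×5 + 6×4 + 9×2 + 8×3 = 147

Option 2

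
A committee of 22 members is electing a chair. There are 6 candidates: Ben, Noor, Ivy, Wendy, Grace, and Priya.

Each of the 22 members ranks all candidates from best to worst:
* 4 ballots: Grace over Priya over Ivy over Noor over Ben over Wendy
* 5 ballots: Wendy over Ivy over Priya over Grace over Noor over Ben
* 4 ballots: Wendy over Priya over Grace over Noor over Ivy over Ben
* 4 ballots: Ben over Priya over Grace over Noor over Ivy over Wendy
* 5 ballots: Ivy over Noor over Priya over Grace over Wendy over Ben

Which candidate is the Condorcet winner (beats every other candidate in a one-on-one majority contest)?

Priya

Priya vs Ben: 18–4
Priya vs Noor: 17–5
Priya vs Ivy: 12–10
Priya vs Wendy: 13–9
Priya vs Grace: 18–4
Priya beats every other candidate.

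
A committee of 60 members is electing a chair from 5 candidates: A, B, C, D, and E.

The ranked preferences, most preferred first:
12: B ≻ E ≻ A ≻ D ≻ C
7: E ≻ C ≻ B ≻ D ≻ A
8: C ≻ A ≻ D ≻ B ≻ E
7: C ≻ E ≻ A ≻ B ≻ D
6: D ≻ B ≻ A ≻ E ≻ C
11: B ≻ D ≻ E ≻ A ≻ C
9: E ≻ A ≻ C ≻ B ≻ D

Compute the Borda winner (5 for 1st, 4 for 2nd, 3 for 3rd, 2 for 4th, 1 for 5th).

E

A: 12×3 + 7×1 + 8×4 + 7×3 + 6×3 + 11×2 + 9×4 = 172
B: 12×5 + 7×3 + 8×2 + 7×2 + 6×4 + 11×5 + 9×2 = 208
C: 12×1 + 7×4 + 8×5 + 7×5 + 6×1 + 11×1 + 9×3 = 159
D: 12×2 + 7×2 + 8×3 + 7×1 + 6×5 + 11×4 + 9×1 = 152
E: 12×4 + 7×5 + 8×1 + 7×4 + 6×2 + 11×3 + 9×5 = 209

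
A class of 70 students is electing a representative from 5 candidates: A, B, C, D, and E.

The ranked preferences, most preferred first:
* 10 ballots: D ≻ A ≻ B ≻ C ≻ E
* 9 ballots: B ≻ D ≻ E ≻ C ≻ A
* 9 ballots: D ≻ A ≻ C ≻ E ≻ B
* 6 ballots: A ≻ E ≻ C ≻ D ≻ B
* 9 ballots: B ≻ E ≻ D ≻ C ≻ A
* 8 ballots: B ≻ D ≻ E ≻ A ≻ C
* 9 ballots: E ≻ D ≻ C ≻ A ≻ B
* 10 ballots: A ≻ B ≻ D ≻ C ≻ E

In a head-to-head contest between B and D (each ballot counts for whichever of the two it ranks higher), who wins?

B is ranked above D on 36 ballots; D above B on 34.

B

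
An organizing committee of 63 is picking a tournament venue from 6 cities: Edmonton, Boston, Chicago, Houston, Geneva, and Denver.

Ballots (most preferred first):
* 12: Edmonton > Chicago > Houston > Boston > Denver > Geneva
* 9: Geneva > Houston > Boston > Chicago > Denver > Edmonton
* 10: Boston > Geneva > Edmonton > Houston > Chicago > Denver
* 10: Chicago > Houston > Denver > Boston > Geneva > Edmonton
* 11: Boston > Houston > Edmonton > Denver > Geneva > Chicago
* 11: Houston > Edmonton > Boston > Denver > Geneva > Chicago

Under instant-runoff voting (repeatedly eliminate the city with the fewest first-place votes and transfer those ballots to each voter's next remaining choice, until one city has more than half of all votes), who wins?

Houston

Round 1: Edmonton 12, Boston 21, Chicago 10, Houston 11, Geneva 9, Denver 0. Denver eliminated.
Round 2: Edmonton 12, Boston 21, Chicago 10, Houston 11, Geneva 9. Geneva eliminated.
Round 3: Edmonton 12, Boston 21, Chicago 10, Houston 20. Chicago eliminated.
Round 4: Edmonton 12, Boston 21, Houston 30. Edmonton eliminated.
Round 5: Boston 21, Houston 42. Houston has a majority (≥32).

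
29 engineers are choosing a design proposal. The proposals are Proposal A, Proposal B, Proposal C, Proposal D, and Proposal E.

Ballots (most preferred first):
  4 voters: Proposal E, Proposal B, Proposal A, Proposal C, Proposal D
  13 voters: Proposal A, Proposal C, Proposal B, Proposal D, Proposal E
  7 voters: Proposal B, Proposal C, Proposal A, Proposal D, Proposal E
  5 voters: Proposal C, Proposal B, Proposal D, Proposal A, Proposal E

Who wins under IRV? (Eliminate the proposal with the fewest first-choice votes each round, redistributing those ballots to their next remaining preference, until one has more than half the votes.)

Proposal B

Round 1: Proposal A 13, Proposal B 7, Proposal C 5, Proposal D 0, Proposal E 4. Proposal D eliminated.
Round 2: Proposal A 13, Proposal B 7, Proposal C 5, Proposal E 4. Proposal E eliminated.
Round 3: Proposal A 13, Proposal B 11, Proposal C 5. Proposal C eliminated.
Round 4: Proposal A 13, Proposal B 16. Proposal B has a majority (≥15).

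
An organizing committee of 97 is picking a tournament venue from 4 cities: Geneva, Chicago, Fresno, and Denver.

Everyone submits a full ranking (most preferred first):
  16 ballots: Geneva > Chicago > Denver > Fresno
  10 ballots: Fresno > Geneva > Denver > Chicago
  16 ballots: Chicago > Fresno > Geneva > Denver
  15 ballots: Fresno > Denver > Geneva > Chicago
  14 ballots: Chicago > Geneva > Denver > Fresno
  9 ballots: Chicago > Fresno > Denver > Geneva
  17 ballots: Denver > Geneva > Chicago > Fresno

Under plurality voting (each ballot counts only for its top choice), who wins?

Chicago

First-place votes: Geneva 16, Chicago 39, Fresno 25, Denver 17.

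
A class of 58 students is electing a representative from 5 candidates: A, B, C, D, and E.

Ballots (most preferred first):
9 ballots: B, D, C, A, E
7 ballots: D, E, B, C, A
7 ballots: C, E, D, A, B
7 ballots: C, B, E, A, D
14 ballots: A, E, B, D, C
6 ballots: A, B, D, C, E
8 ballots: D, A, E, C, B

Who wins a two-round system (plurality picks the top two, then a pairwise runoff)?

D

Round 1 first-place votes: A 20, B 9, C 14, D 15, E 0. A and D advance.
Runoff: A is ranked above D on 27 ballots, D above A on 31.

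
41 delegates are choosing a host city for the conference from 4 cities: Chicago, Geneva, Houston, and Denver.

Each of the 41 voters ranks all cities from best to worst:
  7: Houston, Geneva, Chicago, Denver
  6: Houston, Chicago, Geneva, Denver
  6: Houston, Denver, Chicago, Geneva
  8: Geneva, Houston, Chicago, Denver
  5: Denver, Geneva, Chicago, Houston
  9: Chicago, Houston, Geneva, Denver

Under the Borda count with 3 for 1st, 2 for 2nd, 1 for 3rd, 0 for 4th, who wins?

Chicago: 7×1 + 6×2 + 6×1 + 8×1 + 5×1 + 9×3 = 65
Geneva: 7×2 + 6×1 + 6×0 + 8×3 + 5×2 + 9×1 = 63
Houston: 7×3 + 6×3 + 6×3 + 8×2 + 5×0 + 9×2 = 91
Denver: 7×0 + 6×0 + 6×2 + 8×0 + 5×3 + 9×0 = 27

Houston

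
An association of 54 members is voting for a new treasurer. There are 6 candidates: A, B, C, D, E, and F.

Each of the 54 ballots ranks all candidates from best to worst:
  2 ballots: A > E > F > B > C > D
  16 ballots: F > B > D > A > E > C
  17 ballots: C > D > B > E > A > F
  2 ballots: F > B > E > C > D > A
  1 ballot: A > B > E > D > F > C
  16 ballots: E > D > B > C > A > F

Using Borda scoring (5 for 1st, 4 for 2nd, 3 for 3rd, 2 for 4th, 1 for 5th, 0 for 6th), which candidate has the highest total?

D

A: 2×5 + 16×2 + 17×1 + 2×0 + 1×5 + 16×1 = 80
B: 2×2 + 16×4 + 17×3 + 2×4 + 1×4 + 16×3 = 179
C: 2×1 + 16×0 + 17×5 + 2×2 + 1×0 + 16×2 = 123
D: 2×0 + 16×3 + 17×4 + 2×1 + 1×2 + 16×4 = 184
E: 2×4 + 16×1 + 17×2 + 2×3 + 1×3 + 16×5 = 147
F: 2×3 + 16×5 + 17×0 + 2×5 + 1×1 + 16×0 = 97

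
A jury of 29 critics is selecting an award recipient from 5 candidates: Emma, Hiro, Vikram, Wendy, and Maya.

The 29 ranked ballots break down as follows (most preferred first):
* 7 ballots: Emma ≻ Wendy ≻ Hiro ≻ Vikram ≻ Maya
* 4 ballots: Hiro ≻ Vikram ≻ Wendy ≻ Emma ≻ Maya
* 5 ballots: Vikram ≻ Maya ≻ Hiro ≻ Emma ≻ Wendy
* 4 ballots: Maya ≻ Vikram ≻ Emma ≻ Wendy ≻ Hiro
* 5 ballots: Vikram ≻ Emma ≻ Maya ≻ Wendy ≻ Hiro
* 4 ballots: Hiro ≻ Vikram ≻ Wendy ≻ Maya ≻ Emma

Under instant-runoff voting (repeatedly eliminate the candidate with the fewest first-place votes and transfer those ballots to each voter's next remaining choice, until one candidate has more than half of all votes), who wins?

Hiro

Round 1: Emma 7, Hiro 8, Vikram 10, Wendy 0, Maya 4. Wendy eliminated.
Round 2: Emma 7, Hiro 8, Vikram 10, Maya 4. Maya eliminated.
Round 3: Emma 7, Hiro 8, Vikram 14. Emma eliminated.
Round 4: Hiro 15, Vikram 14. Hiro has a majority (≥15).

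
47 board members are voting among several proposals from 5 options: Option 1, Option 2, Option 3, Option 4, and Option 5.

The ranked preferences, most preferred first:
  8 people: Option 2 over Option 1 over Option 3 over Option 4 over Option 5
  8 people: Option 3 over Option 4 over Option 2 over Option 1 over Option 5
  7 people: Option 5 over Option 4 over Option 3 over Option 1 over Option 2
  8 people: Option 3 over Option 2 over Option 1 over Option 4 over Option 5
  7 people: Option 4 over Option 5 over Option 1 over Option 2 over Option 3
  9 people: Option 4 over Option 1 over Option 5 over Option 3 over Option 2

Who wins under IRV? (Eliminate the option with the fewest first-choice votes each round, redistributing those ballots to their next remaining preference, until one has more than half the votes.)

Round 1: Option 1 0, Option 2 8, Option 3 16, Option 4 16, Option 5 7. Option 1 eliminated.
Round 2: Option 2 8, Option 3 16, Option 4 16, Option 5 7. Option 5 eliminated.
Round 3: Option 2 8, Option 3 16, Option 4 23. Option 2 eliminated.
Round 4: Option 3 24, Option 4 23. Option 3 has a majority (≥24).

Option 3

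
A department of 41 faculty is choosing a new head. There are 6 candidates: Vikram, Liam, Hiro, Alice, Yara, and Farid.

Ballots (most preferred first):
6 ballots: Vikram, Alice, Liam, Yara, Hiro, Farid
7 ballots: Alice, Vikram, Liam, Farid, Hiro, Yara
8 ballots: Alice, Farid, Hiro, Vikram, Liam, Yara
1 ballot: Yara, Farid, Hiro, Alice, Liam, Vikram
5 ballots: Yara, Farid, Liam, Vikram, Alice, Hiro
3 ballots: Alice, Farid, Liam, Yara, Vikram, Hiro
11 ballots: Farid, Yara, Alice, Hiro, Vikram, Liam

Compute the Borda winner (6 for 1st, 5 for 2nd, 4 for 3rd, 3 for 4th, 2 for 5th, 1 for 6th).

Alice

Vikram: 6×6 + 7×5 + 8×3 + 1×1 + 5×3 + 3×2 + 11×2 = 139
Liam: 6×4 + 7×4 + 8×2 + 1×2 + 5×4 + 3×4 + 11×1 = 113
Hiro: 6×2 + 7×2 + 8×4 + 1×4 + 5×1 + 3×1 + 11×3 = 103
Alice: 6×5 + 7×6 + 8×6 + 1×3 + 5×2 + 3×6 + 11×4 = 195
Yara: 6×3 + 7×1 + 8×1 + 1×6 + 5×6 + 3×3 + 11×5 = 133
Farid: 6×1 + 7×3 + 8×5 + 1×5 + 5×5 + 3×5 + 11×6 = 178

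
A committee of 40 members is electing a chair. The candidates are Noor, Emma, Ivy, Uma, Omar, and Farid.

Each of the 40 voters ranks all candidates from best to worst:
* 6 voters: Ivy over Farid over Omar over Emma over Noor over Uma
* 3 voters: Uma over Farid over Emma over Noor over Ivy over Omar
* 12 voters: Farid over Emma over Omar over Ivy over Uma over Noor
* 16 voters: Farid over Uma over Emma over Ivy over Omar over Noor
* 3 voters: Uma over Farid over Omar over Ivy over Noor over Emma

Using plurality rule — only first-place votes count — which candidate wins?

Farid

First-place votes: Noor 0, Emma 0, Ivy 6, Uma 6, Omar 0, Farid 28.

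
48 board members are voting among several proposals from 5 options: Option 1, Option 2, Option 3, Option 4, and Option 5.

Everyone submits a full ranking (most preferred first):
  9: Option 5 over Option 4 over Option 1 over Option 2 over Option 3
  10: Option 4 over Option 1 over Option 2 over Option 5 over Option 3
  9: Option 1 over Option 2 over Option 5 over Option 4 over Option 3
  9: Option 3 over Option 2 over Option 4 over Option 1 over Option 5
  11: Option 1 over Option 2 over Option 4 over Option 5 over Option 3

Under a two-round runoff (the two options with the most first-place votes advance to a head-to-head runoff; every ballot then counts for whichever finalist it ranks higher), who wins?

Option 4

Round 1 first-place votes: Option 1 20, Option 2 0, Option 3 9, Option 4 10, Option 5 9. Option 1 and Option 4 advance.
Runoff: Option 1 is ranked above Option 4 on 20 ballots, Option 4 above Option 1 on 28.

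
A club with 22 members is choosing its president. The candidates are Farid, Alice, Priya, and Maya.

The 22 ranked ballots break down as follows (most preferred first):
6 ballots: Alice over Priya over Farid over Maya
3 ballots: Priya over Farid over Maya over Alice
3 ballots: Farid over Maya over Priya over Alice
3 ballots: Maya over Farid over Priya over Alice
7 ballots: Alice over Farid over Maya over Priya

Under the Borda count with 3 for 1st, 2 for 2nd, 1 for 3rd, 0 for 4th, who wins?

Farid

Farid: 6×1 + 3×2 + 3×3 + 3×2 + 7×2 = 41
Alice: 6×3 + 3×0 + 3×0 + 3×0 + 7×3 = 39
Priya: 6×2 + 3×3 + 3×1 + 3×1 + 7×0 = 27
Maya: 6×0 + 3×1 + 3×2 + 3×3 + 7×1 = 25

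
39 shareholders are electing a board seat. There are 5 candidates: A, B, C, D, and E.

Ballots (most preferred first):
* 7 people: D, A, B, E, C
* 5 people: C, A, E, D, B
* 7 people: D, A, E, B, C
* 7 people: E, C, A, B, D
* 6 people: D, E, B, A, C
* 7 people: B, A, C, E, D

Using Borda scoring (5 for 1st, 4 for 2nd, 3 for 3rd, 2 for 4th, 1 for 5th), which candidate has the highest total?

A

A: 7×4 + 5×4 + 7×4 + 7×3 + 6×2 + 7×4 = 137
B: 7×3 + 5×1 + 7×2 + 7×2 + 6×3 + 7×5 = 107
C: 7×1 + 5×5 + 7×1 + 7×4 + 6×1 + 7×3 = 94
D: 7×5 + 5×2 + 7×5 + 7×1 + 6×5 + 7×1 = 124
E: 7×2 + 5×3 + 7×3 + 7×5 + 6×4 + 7×2 = 123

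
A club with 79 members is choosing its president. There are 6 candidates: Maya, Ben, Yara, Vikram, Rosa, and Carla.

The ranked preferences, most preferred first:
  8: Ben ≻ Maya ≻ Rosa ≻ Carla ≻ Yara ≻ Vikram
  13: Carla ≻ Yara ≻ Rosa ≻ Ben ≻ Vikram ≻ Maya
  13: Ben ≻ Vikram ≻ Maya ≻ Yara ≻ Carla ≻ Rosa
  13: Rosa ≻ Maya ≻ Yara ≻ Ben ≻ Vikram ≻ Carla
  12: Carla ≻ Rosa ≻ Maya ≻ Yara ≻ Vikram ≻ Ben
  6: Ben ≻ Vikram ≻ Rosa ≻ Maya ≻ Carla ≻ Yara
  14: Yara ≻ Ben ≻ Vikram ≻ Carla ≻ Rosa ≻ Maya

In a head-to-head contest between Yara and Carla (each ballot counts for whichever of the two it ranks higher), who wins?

Yara

Yara is ranked above Carla on 40 ballots; Carla above Yara on 39.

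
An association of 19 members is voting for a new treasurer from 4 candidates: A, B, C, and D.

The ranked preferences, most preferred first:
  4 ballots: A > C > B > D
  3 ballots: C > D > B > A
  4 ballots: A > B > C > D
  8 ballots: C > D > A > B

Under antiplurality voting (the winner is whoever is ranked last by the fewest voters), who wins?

Last-place votes: A 3, B 8, C 0, D 8.

C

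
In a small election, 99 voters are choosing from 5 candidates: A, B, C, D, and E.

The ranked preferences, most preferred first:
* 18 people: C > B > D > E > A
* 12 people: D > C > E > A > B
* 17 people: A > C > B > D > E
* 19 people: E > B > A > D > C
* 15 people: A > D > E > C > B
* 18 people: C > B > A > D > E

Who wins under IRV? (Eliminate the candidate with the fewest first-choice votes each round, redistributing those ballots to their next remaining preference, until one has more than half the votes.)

A

Round 1: A 32, B 0, C 36, D 12, E 19. B eliminated.
Round 2: A 32, C 36, D 12, E 19. D eliminated.
Round 3: A 32, C 48, E 19. E eliminated.
Round 4: A 51, C 48. A has a majority (≥50).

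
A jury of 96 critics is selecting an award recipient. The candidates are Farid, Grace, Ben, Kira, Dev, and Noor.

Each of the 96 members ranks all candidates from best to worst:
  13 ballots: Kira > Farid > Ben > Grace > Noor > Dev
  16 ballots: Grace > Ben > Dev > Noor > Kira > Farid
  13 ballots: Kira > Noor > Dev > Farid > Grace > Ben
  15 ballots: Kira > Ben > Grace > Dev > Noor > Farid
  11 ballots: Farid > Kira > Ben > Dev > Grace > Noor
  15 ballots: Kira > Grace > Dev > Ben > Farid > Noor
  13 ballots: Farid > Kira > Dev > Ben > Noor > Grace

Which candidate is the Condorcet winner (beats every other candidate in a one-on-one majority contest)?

Kira

Kira vs Farid: 72–24
Kira vs Grace: 80–16
Kira vs Ben: 80–16
Kira vs Dev: 80–16
Kira vs Noor: 80–16
Kira beats every other candidate.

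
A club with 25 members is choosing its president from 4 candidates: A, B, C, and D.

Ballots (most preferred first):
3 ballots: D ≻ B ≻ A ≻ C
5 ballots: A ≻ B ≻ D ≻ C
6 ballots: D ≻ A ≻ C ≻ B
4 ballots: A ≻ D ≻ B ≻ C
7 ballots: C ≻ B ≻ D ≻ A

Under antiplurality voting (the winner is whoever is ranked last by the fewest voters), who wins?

Last-place votes: A 7, B 6, C 12, D 0.

D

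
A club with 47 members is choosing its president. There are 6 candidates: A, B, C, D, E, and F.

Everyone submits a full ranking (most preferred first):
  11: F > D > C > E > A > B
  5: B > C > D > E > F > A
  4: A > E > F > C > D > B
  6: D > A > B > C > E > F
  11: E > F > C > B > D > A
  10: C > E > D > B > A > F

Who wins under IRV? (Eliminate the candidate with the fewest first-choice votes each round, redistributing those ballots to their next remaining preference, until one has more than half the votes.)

C

Round 1: A 4, B 5, C 10, D 6, E 11, F 11. A eliminated.
Round 2: B 5, C 10, D 6, E 15, F 11. B eliminated.
Round 3: C 15, D 6, E 15, F 11. D eliminated.
Round 4: C 21, E 15, F 11. F eliminated.
Round 5: C 32, E 15. C has a majority (≥24).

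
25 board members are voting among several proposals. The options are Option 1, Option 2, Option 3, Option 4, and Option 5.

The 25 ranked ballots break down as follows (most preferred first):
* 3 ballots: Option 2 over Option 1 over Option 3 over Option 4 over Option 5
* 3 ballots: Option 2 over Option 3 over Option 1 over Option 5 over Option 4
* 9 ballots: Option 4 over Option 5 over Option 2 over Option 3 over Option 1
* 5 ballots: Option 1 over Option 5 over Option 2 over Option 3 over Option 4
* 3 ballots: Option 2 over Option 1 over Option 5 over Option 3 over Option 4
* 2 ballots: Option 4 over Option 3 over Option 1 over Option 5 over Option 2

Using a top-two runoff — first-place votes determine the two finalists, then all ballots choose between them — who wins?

Option 2

Round 1 first-place votes: Option 1 5, Option 2 9, Option 3 0, Option 4 11, Option 5 0. Option 4 and Option 2 advance.
Runoff: Option 4 is ranked above Option 2 on 11 ballots, Option 2 above Option 4 on 14.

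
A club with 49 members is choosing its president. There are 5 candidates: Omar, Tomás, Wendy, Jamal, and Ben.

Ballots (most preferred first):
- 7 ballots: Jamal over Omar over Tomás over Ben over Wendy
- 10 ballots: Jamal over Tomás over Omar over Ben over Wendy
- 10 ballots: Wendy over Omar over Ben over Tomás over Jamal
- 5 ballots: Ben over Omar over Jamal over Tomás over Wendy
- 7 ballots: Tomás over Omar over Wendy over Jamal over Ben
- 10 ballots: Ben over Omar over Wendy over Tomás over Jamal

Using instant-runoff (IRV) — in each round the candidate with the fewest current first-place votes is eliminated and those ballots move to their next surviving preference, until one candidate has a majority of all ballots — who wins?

Round 1: Omar 0, Tomás 7, Wendy 10, Jamal 17, Ben 15. Omar eliminated.
Round 2: Tomás 7, Wendy 10, Jamal 17, Ben 15. Tomás eliminated.
Round 3: Wendy 17, Jamal 17, Ben 15. Ben eliminated.
Round 4: Wendy 27, Jamal 22. Wendy has a majority (≥25).

Wendy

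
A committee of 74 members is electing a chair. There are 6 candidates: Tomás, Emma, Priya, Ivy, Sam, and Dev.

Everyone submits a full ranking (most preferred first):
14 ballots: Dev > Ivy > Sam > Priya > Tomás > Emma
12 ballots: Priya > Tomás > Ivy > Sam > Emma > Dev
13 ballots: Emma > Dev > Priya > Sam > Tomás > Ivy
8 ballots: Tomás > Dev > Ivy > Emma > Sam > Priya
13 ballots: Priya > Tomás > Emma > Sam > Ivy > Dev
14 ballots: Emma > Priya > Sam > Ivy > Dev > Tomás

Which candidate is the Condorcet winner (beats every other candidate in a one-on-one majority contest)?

Priya vs Tomás: 66–8
Priya vs Emma: 39–35
Priya vs Ivy: 52–22
Priya vs Sam: 52–22
Priya vs Dev: 39–35
Priya beats every other candidate.

Priya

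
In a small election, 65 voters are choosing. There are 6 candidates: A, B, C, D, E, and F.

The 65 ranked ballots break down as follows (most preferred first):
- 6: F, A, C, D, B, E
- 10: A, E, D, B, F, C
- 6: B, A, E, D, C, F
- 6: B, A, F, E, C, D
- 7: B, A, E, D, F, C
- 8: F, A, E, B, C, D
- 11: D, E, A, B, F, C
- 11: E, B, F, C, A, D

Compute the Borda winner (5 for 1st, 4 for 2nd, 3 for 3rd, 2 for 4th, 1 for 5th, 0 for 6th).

A: 6×4 + 10×5 + 6×4 + 6×4 + 7×4 + 8×4 + 11×3 + 11×1 = 226
B: 6×1 + 10×2 + 6×5 + 6×5 + 7×5 + 8×2 + 11×2 + 11×4 = 203
C: 6×3 + 10×0 + 6×1 + 6×1 + 7×0 + 8×1 + 11×0 + 11×2 = 60
D: 6×2 + 10×3 + 6×2 + 6×0 + 7×2 + 8×0 + 11×5 + 11×0 = 123
E: 6×0 + 10×4 + 6×3 + 6×2 + 7×3 + 8×3 + 11×4 + 11×5 = 214
F: 6×5 + 10×1 + 6×0 + 6×3 + 7×1 + 8×5 + 11×1 + 11×3 = 149

A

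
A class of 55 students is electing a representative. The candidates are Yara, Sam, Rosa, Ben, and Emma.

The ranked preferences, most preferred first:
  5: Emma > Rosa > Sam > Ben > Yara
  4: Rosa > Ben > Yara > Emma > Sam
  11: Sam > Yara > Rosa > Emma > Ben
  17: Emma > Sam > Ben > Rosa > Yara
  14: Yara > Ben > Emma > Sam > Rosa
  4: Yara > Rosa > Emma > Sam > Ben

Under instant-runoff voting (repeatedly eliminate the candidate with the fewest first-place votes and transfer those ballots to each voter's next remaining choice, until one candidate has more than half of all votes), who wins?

Yara

Round 1: Yara 18, Sam 11, Rosa 4, Ben 0, Emma 22. Ben eliminated.
Round 2: Yara 18, Sam 11, Rosa 4, Emma 22. Rosa eliminated.
Round 3: Yara 22, Sam 11, Emma 22. Sam eliminated.
Round 4: Yara 33, Emma 22. Yara has a majority (≥28).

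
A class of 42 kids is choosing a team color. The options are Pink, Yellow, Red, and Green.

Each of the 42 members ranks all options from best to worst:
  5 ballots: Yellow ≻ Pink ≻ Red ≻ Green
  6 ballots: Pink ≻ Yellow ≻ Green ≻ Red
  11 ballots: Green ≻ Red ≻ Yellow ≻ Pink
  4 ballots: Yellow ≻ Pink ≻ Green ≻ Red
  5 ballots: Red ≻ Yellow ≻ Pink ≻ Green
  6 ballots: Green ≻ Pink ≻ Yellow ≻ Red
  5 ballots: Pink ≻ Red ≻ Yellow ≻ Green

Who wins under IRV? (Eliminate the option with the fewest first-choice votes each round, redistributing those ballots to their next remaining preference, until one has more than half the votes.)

Round 1: Pink 11, Yellow 9, Red 5, Green 17. Red eliminated.
Round 2: Pink 11, Yellow 14, Green 17. Pink eliminated.
Round 3: Yellow 25, Green 17. Yellow has a majority (≥22).

Yellow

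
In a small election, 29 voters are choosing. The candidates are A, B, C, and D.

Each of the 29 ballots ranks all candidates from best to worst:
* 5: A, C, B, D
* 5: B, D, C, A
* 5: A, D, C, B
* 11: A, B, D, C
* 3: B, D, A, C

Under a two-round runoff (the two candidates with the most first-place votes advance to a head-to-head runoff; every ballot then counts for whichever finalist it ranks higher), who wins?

A

Round 1 first-place votes: A 21, B 8, C 0, D 0. A and B advance.
Runoff: A is ranked above B on 21 ballots, B above A on 8.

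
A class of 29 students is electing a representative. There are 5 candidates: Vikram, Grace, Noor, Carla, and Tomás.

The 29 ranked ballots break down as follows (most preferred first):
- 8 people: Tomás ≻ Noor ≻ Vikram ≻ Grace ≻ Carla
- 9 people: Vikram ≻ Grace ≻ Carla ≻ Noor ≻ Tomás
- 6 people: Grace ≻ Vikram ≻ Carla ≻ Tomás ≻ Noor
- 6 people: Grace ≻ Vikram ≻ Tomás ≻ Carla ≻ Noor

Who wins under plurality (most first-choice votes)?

Grace

First-place votes: Vikram 9, Grace 12, Noor 0, Carla 0, Tomás 8.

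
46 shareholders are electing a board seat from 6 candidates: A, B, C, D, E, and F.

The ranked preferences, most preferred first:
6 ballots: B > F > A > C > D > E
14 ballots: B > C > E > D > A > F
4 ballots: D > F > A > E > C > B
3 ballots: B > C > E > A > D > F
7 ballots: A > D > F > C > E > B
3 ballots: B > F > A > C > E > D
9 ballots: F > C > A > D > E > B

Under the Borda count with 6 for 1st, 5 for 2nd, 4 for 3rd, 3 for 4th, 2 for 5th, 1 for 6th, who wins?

C

A: 6×4 + 14×2 + 4×4 + 3×3 + 7×6 + 3×4 + 9×4 = 167
B: 6×6 + 14×6 + 4×1 + 3×6 + 7×1 + 3×6 + 9×1 = 176
C: 6×3 + 14×5 + 4×2 + 3×5 + 7×3 + 3×3 + 9×5 = 186
D: 6×2 + 14×3 + 4×6 + 3×2 + 7×5 + 3×1 + 9×3 = 149
E: 6×1 + 14×4 + 4×3 + 3×4 + 7×2 + 3×2 + 9×2 = 124
F: 6×5 + 14×1 + 4×5 + 3×1 + 7×4 + 3×5 + 9×6 = 164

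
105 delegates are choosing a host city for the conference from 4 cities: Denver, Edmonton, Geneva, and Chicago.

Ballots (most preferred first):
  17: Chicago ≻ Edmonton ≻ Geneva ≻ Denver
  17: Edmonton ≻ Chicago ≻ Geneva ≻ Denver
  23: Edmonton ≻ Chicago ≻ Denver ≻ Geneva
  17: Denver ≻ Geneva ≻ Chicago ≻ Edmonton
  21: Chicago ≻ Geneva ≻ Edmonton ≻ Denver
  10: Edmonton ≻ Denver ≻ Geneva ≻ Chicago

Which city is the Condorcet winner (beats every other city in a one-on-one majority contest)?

Chicago vs Denver: 78–27
Chicago vs Edmonton: 55–50
Chicago vs Geneva: 78–27
Chicago beats every other city.

Chicago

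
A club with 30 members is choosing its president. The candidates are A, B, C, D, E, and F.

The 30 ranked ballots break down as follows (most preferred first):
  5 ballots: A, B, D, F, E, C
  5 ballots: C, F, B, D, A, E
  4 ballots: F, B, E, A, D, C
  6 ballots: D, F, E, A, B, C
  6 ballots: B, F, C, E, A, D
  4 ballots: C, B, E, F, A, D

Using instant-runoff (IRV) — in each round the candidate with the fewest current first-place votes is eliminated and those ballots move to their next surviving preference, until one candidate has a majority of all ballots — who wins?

Round 1: A 5, B 6, C 9, D 6, E 0, F 4. E eliminated.
Round 2: A 5, B 6, C 9, D 6, F 4. F eliminated.
Round 3: A 5, B 10, C 9, D 6. A eliminated.
Round 4: B 15, C 9, D 6. D eliminated.
Round 5: B 21, C 9. B has a majority (≥16).

B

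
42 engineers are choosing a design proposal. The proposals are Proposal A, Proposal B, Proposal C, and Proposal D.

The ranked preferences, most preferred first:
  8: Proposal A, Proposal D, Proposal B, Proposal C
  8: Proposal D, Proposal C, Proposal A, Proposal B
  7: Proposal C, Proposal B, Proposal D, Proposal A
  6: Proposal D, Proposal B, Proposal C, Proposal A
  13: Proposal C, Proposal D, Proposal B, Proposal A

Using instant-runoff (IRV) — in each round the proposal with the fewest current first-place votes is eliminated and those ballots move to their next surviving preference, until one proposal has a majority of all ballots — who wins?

Proposal D

Round 1: Proposal A 8, Proposal B 0, Proposal C 20, Proposal D 14. Proposal B eliminated.
Round 2: Proposal A 8, Proposal C 20, Proposal D 14. Proposal A eliminated.
Round 3: Proposal C 20, Proposal D 22. Proposal D has a majority (≥22).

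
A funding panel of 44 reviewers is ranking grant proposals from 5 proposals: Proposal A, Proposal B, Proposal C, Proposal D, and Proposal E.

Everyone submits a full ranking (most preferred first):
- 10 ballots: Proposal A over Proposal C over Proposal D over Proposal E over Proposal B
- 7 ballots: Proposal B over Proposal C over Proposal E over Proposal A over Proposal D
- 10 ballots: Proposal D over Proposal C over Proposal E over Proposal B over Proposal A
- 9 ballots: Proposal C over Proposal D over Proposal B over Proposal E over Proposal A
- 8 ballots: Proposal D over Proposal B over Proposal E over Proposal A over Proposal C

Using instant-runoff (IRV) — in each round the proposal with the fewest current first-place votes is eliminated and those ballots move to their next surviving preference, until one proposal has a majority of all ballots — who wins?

Round 1: Proposal A 10, Proposal B 7, Proposal C 9, Proposal D 18, Proposal E 0. Proposal E eliminated.
Round 2: Proposal A 10, Proposal B 7, Proposal C 9, Proposal D 18. Proposal B eliminated.
Round 3: Proposal A 10, Proposal C 16, Proposal D 18. Proposal A eliminated.
Round 4: Proposal C 26, Proposal D 18. Proposal C has a majority (≥23).

Proposal C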